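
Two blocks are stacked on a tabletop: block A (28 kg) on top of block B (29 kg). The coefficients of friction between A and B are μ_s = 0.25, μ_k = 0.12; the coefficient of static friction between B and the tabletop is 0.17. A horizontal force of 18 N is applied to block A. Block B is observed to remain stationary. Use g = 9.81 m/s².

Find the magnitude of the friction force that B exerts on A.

f ≈ 18 N

Normal force at the A–B interface: N₁ = m_A g = 274.7 N.
So the A–B interface can sustain at most μ_s N₁ = 68.67 N of static friction.
Since P = 18 N ≤ 68.67 N, A does not slip on B; friction on A equals P = 18 N.
By Newton's third law B feels 18 N forward from A. With B stationary, the floor's static friction on B balances it: f₂ = 18 N (well within μ_s(m_A+m_B)g = 95.06 N).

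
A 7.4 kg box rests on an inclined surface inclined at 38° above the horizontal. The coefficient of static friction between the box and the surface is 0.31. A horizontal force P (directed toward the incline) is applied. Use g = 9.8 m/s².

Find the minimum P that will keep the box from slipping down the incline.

P_min ≈ 27.5 N

The box tends to slide down (tan θ > μ_s), so at the point of impending slip friction acts up-slope at its limit: f = μ_s N.
Perpendicular to the incline: N = m g cos θ + P sin θ.
Along the incline: P cos θ + μ_s N = m g sin θ, i.e. P cos θ + μ_s (m g cos θ + P sin θ) = m g sin θ.
Solving, P (cos θ + μ_s sin θ) = m g (sin θ − μ_s cos θ), so P = 72.5×0.3714/0.9789 = 27.5 N.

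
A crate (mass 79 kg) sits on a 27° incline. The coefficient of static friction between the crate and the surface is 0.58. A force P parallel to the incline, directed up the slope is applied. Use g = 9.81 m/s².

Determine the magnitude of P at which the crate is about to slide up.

P ≈ 752 N

At impending motion up the slope, friction acts down-slope at its limit: f = μ_s N.
P is parallel to the surface, so N = m g cos θ = 691 N.
Along the incline: P = m g sin θ + μ_s N = 352 + 0.58×691 = 752 N.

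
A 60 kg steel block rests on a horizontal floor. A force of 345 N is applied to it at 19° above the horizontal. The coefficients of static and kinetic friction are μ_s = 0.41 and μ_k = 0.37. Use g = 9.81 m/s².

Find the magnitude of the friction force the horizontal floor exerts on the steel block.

The vertical component of P reduces the normal force: N = m g − P sin α = 588.6 − 112.3 = 476.3 N.
The horizontal driving force is P cos α = 326.2 N, so equilibrium needs friction f = 326.2 N.
μ_s N = 0.41 × 476.3 = 195.3 N.
The required friction exceeds μ_s N, so the steel block moves and f = μ_k N = 176 N.

f ≈ 176 N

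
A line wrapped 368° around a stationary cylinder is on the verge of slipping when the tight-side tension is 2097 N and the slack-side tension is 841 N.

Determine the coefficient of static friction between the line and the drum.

μ ≈ 0.142

T₂/T₁ = e^{μβ} → μ = ln(T₂/T₁)/β.
β = 368° = 6.423 rad.
μ = ln(2097/841)/6.423 = ln(2.493)/6.423 = 0.142.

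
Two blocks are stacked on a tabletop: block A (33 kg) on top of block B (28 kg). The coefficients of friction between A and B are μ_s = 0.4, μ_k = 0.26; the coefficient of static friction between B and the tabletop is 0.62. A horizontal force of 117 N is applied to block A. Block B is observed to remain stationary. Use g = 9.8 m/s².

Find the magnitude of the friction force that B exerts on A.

Between the blocks, N₁ = m_A g = 323.4 N.
So the A–B interface can sustain at most μ_s N₁ = 129.4 N of static friction.
Since P = 117 N ≤ 129.4 N, A does not slip on B; friction on A equals P = 117 N.
By Newton's third law B feels 117 N forward from A. With B stationary, the floor's static friction on B balances it: f₂ = 117 N (well within μ_s(m_A+m_B)g = 370.6 N).

f ≈ 117 N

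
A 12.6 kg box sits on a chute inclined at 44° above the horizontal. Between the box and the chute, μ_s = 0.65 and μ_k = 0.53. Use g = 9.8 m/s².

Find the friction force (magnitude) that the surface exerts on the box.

Perpendicular to the surface, N = m g cos θ = 12.6·9.8·cos 44° = 88.82 N.
Along the slope the weight component is m g sin θ = 85.78 N; friction must supply exactly this, acting up-slope.
Static friction can supply at most μ_s N = 57.74 N.
|85.78| exceeds 57.74 N, so the box slips down-slope; friction is kinetic, f = μ_k N = 0.53×88.82 = 47.1 N.

f ≈ 47.1 N (up the incline)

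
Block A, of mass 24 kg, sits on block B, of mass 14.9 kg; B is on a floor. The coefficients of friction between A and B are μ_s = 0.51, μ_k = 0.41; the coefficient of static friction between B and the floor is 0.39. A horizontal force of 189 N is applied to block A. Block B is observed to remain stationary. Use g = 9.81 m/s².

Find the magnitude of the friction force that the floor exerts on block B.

Between the blocks, N₁ = m_A g = 235.4 N.
Maximum static friction on A from B: μ_s N₁ = 0.51×235.4 = 120.1 N.
Since P = 189 N > 120.1 N, A slides on B; the A–B friction is kinetic: f₁ = μ_k N₁ = 0.41×235.4 = 96.5 N.
B experiences an equal 96.5 N forward from A (third law). B is in equilibrium, so the floor supplies f₂ = 96.5 N of static friction (limit μ_s(m_A+m_B)g = 148.8 N, not exceeded).

f ≈ 96.5 N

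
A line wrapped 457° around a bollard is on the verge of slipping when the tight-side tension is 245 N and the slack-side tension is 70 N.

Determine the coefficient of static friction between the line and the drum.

μ ≈ 0.157

T₂/T₁ = e^{μβ} → μ = ln(T₂/T₁)/β.
β = 457° = 7.976 rad.
μ = ln(245/70)/7.976 = ln(3.5)/7.976 = 0.157.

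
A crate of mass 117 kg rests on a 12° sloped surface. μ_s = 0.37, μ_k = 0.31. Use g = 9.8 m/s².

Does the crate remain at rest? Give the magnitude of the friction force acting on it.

N = m g cos θ = 1120 N.
Down-slope weight component: m g sin θ = 238 N.
μ_s N = 415 N.
238 ≤ 415 N, so it stays put; friction = 238 N.

f ≈ 238 N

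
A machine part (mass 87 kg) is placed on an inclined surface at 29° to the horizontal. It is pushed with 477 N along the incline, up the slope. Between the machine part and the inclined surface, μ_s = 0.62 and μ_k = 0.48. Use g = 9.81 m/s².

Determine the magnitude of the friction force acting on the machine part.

Normal force: N = m g cos θ = 87 × 9.81 × cos 29° = 746.5 N.
Parallel to the incline, ΣF = 0 gives f = m g sin θ − P = 413.8 − 477 = -63.23 N (up-slope positive).
Static friction can supply at most μ_s N = 462.8 N.
Since |-63.23| ≤ 462.8 N, the machine part remains in static equilibrium and friction takes exactly the required value.

f ≈ 63.2 N (down the incline)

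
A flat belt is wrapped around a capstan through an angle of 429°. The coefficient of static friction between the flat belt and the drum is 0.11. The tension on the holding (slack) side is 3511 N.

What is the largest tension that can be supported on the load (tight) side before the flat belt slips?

T_max ≈ 8000 N

At impending slip the capstan equation gives T₂/T₁ = e^{μβ} with β in radians.
β = 429° × π/180 = 7.487 rad.
e^{μβ} = e^{0.11×7.487} = 2.279.
T₂ = T₁ · e^{μβ} = 3511 × 2.279 = 8000 N.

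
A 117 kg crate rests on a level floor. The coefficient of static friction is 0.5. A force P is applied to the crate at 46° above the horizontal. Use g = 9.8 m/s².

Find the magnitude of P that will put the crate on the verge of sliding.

N = m g − P sin α (the pull lifts the crate).
At impending slip, P cos α = μ_s N = μ_s (m g − P sin α).
Solving: P (cos α + μ_s sin α) = μ_s m g → P = 0.5×1150/(cos 46° + 0.5 sin 46°) = 573/1.054 = 544 N.

P ≈ 544 N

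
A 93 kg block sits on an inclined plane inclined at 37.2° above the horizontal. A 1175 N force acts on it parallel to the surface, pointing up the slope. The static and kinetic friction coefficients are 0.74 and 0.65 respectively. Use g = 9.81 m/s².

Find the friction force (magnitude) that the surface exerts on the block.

f ≈ 472 N (down the incline)

The normal reaction is N = m g cos θ = 726.7 N.
For equilibrium along the incline the friction force must supply f = m g sin θ − P = 551.6 − 1175 = -623.4 N (positive meaning up-slope).
The static-friction ceiling is μ_s N = 0.74 × 726.7 = 537.8 N.
|-623.4| exceeds 537.8 N, so the block slips up-slope; friction is kinetic, f = μ_k N = 0.65×726.7 = 472 N.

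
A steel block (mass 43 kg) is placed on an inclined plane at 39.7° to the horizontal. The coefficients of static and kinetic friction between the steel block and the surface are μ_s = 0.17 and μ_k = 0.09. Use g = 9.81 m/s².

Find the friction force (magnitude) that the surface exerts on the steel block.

f ≈ 29.2 N (up the incline)

Normal force: N = m g cos θ = 43 × 9.81 × cos 39.7° = 324.6 N.
Along the slope the weight component is m g sin θ = 269.5 N; friction must supply exactly this, acting up-slope.
Maximum static friction available: μ_s N = 0.17 × 324.6 = 55.17 N.
Since |269.5| > 55.17 N, static friction cannot hold it; the steel block slides down the incline and kinetic friction applies: f = μ_k N = 0.09 × 324.6 = 29.2 N.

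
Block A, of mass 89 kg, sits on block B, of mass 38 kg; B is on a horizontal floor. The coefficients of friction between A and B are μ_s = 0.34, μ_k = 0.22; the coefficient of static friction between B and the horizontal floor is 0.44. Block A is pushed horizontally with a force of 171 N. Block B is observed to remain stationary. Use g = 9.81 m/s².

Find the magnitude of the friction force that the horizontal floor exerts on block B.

The normal force B exerts on A is simply A's weight, N₁ = 873.1 N.
Maximum static friction on A from B: μ_s N₁ = 0.34×873.1 = 296.9 N.
P = 171 N is within that limit, so A and B move together (both at rest); the A–B friction is simply f₁ = P = 171 N.
B experiences an equal 171 N forward from A (third law). B is in equilibrium, so the floor supplies f₂ = 171 N of static friction (limit μ_s(m_A+m_B)g = 548.2 N, not exceeded).

f ≈ 171 N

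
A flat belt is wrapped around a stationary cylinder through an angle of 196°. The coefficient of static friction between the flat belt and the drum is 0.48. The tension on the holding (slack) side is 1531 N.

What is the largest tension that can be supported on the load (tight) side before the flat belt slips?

At impending slip the capstan equation gives T₂/T₁ = e^{μβ} with β in radians.
β = 196° × π/180 = 3.421 rad.
e^{μβ} = e^{0.48×3.421} = 5.166.
T₂ = T₁ · e^{μβ} = 1531 × 5.166 = 7910 N.

T_max ≈ 7910 N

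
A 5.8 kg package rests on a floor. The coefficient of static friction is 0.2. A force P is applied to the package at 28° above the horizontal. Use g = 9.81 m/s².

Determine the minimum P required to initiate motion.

P ≈ 11.6 N

N = m g − P sin α (the pull lifts the package).
At impending slip, P cos α = μ_s N = μ_s (m g − P sin α).
Solving: P (cos α + μ_s sin α) = μ_s m g → P = 0.2×56.9/(cos 28° + 0.2 sin 28°) = 11.4/0.9768 = 11.6 N.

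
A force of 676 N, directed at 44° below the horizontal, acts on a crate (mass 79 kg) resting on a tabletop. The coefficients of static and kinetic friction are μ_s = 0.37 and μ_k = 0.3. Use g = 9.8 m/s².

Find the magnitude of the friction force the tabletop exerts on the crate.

N = m g + P sin α = 774.2 + 676×sin 44° = 1244 N.
The horizontal driving force is P cos α = 486.3 N, so equilibrium needs friction f = 486.3 N.
The static-friction limit is μ_s N = 460.2 N.
486.3 > 460.2 N → the crate slides; f = μ_k N = 0.3×1244 = 373 N.

f ≈ 373 N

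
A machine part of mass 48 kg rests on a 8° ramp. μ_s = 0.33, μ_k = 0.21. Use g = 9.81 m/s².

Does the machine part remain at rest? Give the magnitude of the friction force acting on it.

N = m g cos θ = 466 N.
Down-slope weight component: m g sin θ = 65.5 N.
μ_s N = 154 N.
65.5 ≤ 154 N, so it stays put; friction = 65.5 N.

f ≈ 65.5 N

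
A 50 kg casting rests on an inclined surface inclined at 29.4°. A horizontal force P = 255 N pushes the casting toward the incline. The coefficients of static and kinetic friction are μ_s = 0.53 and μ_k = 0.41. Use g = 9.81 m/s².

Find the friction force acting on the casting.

Resolve perpendicular to the incline: N = m g cos θ + P sin θ = 50×9.81×cos 29.4° + 255×sin 29.4° = 552.5 N.
Along the incline, the net driving force (taking up-slope positive) is P cos θ − m g sin θ = 222.2 − 240.8 = -18.63 N, so equilibrium requires friction f = 18.63 N (up-slope).
The limit of static friction is μ_s N = 292.8 N.
|f_req| = 18.63 ≤ 292.8 N → the casting is in equilibrium; friction equals the required value.

f ≈ 18.6 N (up the incline)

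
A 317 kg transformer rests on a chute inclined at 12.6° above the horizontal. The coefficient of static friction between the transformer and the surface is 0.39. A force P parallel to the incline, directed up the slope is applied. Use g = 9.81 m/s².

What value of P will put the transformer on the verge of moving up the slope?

P ≈ 1860 N

At impending motion up the slope, friction acts down-slope at its limit: f = μ_s N.
P is parallel to the surface, so N = m g cos θ = 3030 N.
Along the incline: P = m g sin θ + μ_s N = 678 + 0.39×3030 = 1860 N.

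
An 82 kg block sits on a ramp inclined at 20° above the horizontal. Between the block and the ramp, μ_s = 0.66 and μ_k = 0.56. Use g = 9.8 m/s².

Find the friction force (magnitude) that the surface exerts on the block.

Perpendicular to the surface, N = m g cos θ = 82·9.8·cos 20° = 755.1 N.
Along the slope the weight component is m g sin θ = 274.8 N; friction must supply exactly this, acting up-slope.
The static-friction ceiling is μ_s N = 0.66 × 755.1 = 498.4 N.
Since |274.8| ≤ 498.4 N, static friction is sufficient; f equals the required value, not μ_s N.

f ≈ 275 N (up the incline)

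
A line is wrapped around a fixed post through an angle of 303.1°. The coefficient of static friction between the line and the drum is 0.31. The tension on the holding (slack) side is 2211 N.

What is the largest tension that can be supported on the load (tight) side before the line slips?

T_max ≈ 11400 N

At impending slip the capstan equation gives T₂/T₁ = e^{μβ} with β in radians.
β = 303.1° × π/180 = 5.29 rad.
e^{μβ} = e^{0.31×5.29} = 5.155.
T₂ = T₁ · e^{μβ} = 2211 × 5.155 = 11400 N.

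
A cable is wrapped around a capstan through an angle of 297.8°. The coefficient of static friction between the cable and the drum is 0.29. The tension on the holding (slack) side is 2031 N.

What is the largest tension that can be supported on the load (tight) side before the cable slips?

T_max ≈ 9170 N

At impending slip the capstan equation gives T₂/T₁ = e^{μβ} with β in radians.
β = 297.8° × π/180 = 5.198 rad.
e^{μβ} = e^{0.29×5.198} = 4.515.
T₂ = T₁ · e^{μβ} = 2031 × 4.515 = 9170 N.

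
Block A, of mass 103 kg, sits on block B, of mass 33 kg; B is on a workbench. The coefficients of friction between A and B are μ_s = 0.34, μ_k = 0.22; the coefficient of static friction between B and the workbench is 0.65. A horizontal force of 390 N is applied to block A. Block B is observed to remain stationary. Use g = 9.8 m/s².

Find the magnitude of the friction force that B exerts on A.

Normal force at the A–B interface: N₁ = m_A g = 1009 N.
Maximum static friction on A from B: μ_s N₁ = 0.34×1009 = 343.2 N.
P = 390 N exceeds that limit, so A slips over B and the interface friction becomes kinetic: f₁ = μ_k N₁ = 0.22×1009 = 222 N.
B experiences an equal 222 N forward from A (third law). B is in equilibrium, so the floor supplies f₂ = 222 N of static friction (limit μ_s(m_A+m_B)g = 866.3 N, not exceeded).

f ≈ 222 N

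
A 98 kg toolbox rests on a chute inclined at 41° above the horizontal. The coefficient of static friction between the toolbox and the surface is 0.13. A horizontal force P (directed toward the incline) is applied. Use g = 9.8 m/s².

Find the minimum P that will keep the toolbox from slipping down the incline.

P_min ≈ 638 N

The toolbox tends to slide down (tan θ > μ_s), so at the point of impending slip friction acts up-slope at its limit: f = μ_s N.
Perpendicular to the incline: N = m g cos θ + P sin θ.
Along the incline: P cos θ + μ_s N = m g sin θ, i.e. P cos θ + μ_s (m g cos θ + P sin θ) = m g sin θ.
Solving, P (cos θ + μ_s sin θ) = m g (sin θ − μ_s cos θ), so P = 960×0.5579/0.84 = 638 N.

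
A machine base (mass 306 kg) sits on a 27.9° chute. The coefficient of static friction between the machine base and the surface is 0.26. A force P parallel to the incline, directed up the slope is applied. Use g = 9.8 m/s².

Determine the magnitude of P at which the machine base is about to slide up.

P ≈ 2090 N

At impending motion up the slope, friction acts down-slope at its limit: f = μ_s N.
P is parallel to the surface, so N = m g cos θ = 2650 N.
Along the incline: P = m g sin θ + μ_s N = 1400 + 0.26×2650 = 2090 N.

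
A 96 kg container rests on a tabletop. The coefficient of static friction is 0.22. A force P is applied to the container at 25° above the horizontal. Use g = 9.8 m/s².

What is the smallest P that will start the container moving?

P ≈ 207 N

N = m g − P sin α (the pull lifts the container).
At impending slip, P cos α = μ_s N = μ_s (m g − P sin α).
Solving: P (cos α + μ_s sin α) = μ_s m g → P = 0.22×941/(cos 25° + 0.22 sin 25°) = 207/0.9993 = 207 N.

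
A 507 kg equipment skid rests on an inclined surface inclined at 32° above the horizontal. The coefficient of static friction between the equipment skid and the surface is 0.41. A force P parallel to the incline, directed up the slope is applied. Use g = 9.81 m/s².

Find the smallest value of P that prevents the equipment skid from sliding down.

P_min ≈ 906 N

The equipment skid tends to slide down (tan θ > μ_s), so at the point of impending slip friction acts up-slope at its limit: f = μ_s N.
P is parallel to the surface, so N = m g cos θ = 4220 N.
Along the incline: P + μ_s N = m g sin θ, so P = 2640 − 0.41×4220 = 906 N.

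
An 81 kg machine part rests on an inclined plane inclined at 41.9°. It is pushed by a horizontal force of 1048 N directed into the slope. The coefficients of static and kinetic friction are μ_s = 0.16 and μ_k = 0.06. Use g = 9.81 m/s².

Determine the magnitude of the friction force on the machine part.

f ≈ 77.5 N (down the incline)

Resolve perpendicular to the incline: N = m g cos θ + P sin θ = 81×9.81×cos 41.9° + 1048×sin 41.9° = 1291 N.
Along the incline, the net driving force (taking up-slope positive) is P cos θ − m g sin θ = 780 − 530.7 = 249.4 N, so equilibrium requires friction f = -249.4 N (down-slope).
Maximum static friction: μ_s N = 0.16 × 1291 = 206.6 N.
|f_req| = 249.4 > 206.6 N → the machine part slides up the incline; f = μ_k N = 0.06 × 1291 = 77.5 N.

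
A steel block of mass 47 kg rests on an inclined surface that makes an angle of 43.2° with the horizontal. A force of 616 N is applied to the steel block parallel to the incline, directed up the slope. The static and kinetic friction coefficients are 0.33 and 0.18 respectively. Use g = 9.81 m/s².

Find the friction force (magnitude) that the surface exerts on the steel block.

Normal force: N = m g cos θ = 47 × 9.81 × cos 43.2° = 336.1 N.
For equilibrium along the incline the friction force must supply f = m g sin θ − P = 315.6 − 616 = -300.4 N (positive meaning up-slope).
Static friction can supply at most μ_s N = 110.9 N.
Since |-300.4| > 110.9 N, static friction cannot hold it; the steel block slides up the incline and kinetic friction applies: f = μ_k N = 0.18 × 336.1 = 60.5 N.

f ≈ 60.5 N (down the incline)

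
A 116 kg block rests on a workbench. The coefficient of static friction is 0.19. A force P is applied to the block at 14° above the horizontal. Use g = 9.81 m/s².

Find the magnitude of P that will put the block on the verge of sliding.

P ≈ 213 N

N = m g − P sin α (the pull lifts the block).
At impending slip, P cos α = μ_s N = μ_s (m g − P sin α).
Solving: P (cos α + μ_s sin α) = μ_s m g → P = 0.19×1140/(cos 14° + 0.19 sin 14°) = 216/1.016 = 213 N.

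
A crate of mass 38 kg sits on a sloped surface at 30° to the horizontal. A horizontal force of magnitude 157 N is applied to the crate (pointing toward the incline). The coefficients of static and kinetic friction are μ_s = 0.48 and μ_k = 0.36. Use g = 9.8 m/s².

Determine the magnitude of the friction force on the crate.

f ≈ 50.2 N (up the incline)

Normal direction: N = m g cos θ + P sin θ = 401 N.
Along the incline, the net driving force (taking up-slope positive) is P cos θ − m g sin θ = 136 − 186.2 = -50.23 N, so equilibrium requires friction f = 50.23 N (up-slope).
The limit of static friction is μ_s N = 192.5 N.
|f_req| = 50.23 ≤ 192.5 N → the crate is in equilibrium; friction equals the required value.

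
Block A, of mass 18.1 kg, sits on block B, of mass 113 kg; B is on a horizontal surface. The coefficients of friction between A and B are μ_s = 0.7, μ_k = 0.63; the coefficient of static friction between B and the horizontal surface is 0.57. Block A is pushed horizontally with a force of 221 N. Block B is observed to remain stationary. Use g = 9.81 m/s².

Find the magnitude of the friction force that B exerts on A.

The normal force B exerts on A is simply A's weight, N₁ = 177.6 N.
Maximum static friction on A from B: μ_s N₁ = 0.7×177.6 = 124.3 N.
Since P = 221 N > 124.3 N, A slides on B; the A–B friction is kinetic: f₁ = μ_k N₁ = 0.63×177.6 = 112 N.
By Newton's third law B feels 112 N forward from A. With B stationary, the floor's static friction on B balances it: f₂ = 112 N (well within μ_s(m_A+m_B)g = 733.1 N).

f ≈ 112 N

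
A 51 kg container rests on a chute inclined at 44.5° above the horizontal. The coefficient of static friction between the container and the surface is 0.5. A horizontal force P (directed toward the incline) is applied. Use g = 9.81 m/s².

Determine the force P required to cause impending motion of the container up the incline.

At impending motion up the slope, friction acts down-slope at its limit: f = μ_s N.
Perpendicular to the incline: N = m g cos θ + P sin θ.
Along the incline: P cos θ = m g sin θ + μ_s N = m g sin θ + μ_s (m g cos θ + P sin θ).
Solving, P (cos θ − μ_s sin θ) = m g (sin θ + μ_s cos θ), so P = 51×9.81×(sin 44.5° + 0.5 cos 44.5°)/(cos 44.5° − 0.5 sin 44.5°) = 500×1.058/0.3628 = 1460 N.

P ≈ 1460 N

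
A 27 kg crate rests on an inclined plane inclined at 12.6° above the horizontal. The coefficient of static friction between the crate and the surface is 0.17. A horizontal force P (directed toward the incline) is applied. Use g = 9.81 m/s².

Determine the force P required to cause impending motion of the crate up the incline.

P ≈ 108 N

At impending motion up the slope, friction acts down-slope at its limit: f = μ_s N.
Perpendicular to the incline: N = m g cos θ + P sin θ.
Along the incline: P cos θ = m g sin θ + μ_s N = m g sin θ + μ_s (m g cos θ + P sin θ).
Solving, P (cos θ − μ_s sin θ) = m g (sin θ + μ_s cos θ), so P = 27×9.81×(sin 12.6° + 0.17 cos 12.6°)/(cos 12.6° − 0.17 sin 12.6°) = 265×0.384/0.9388 = 108 N.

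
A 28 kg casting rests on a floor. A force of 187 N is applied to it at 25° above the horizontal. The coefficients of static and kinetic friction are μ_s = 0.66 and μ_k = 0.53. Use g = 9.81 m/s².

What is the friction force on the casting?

f ≈ 104 N

The vertical component of P reduces the normal force: N = m g − P sin α = 274.7 − 79.03 = 195.7 N.
For equilibrium, f = P cos α = 187×cos 25° = 169.5 N.
μ_s N = 0.66 × 195.7 = 129.1 N.
The required friction exceeds μ_s N, so the casting moves and f = μ_k N = 104 N.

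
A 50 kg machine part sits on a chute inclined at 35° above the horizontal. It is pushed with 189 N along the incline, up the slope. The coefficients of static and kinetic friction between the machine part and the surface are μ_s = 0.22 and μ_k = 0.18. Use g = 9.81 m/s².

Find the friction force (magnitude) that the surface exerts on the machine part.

f ≈ 72.3 N (up the incline)

The normal reaction is N = m g cos θ = 401.8 N.
Parallel to the incline, ΣF = 0 gives f = m g sin θ − P = 281.3 − 189 = 92.34 N (up-slope positive).
Static friction can supply at most μ_s N = 88.39 N.
Since |92.34| > 88.39 N, static friction cannot hold it; the machine part slides down the incline and kinetic friction applies: f = μ_k N = 0.18 × 401.8 = 72.3 N.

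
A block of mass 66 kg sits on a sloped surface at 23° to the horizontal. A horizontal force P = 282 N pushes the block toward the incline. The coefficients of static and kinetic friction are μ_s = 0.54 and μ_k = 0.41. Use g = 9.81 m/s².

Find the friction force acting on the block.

f ≈ 6.6 N (down the incline)

Resolve perpendicular to the incline: N = m g cos θ + P sin θ = 66×9.81×cos 23° + 282×sin 23° = 706.2 N.
Parallel to the incline: P cos θ − m g sin θ = 259.6 − 253 = 6.6 N; the friction needed to balance this is 6.6 N acting down the slope.
Maximum static friction: μ_s N = 0.54 × 706.2 = 381.3 N.
|f_req| = 6.6 ≤ 381.3 N → the block is in equilibrium; friction equals the required value.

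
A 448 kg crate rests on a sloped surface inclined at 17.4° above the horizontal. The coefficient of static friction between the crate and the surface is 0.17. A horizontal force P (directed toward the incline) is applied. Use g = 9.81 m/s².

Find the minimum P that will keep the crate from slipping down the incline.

P_min ≈ 598 N

The crate tends to slide down (tan θ > μ_s), so at the point of impending slip friction acts up-slope at its limit: f = μ_s N.
Perpendicular to the incline: N = m g cos θ + P sin θ.
Along the incline: P cos θ + μ_s N = m g sin θ, i.e. P cos θ + μ_s (m g cos θ + P sin θ) = m g sin θ.
Solving, P (cos θ + μ_s sin θ) = m g (sin θ − μ_s cos θ), so P = 4390×0.1368/1.005 = 598 N.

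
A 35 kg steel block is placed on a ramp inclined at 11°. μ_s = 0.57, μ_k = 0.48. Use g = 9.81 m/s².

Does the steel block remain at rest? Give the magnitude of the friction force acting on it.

f ≈ 65.5 N

N = m g cos θ = 337 N.
Down-slope weight component: m g sin θ = 65.5 N.
μ_s N = 192 N.
65.5 ≤ 192 N, so it stays put; friction = 65.5 N.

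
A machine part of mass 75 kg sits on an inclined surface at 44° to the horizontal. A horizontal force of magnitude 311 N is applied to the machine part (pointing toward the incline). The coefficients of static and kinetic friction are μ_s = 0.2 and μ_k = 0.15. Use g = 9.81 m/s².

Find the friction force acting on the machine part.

f ≈ 112 N (up the incline)

Resolve perpendicular to the incline: N = m g cos θ + P sin θ = 75×9.81×cos 44° + 311×sin 44° = 745.3 N.
Parallel to the incline: P cos θ − m g sin θ = 223.7 − 511.1 = -287.4 N; the friction needed to balance this is 287.4 N acting up the slope.
The limit of static friction is μ_s N = 149.1 N.
|f_req| = 287.4 > 149.1 N → the machine part slides down the incline; f = μ_k N = 0.15 × 745.3 = 112 N.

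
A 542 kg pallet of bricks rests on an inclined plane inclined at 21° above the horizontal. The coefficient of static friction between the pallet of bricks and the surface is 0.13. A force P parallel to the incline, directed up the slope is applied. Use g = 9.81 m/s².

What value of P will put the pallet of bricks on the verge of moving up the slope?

At impending motion up the slope, friction acts down-slope at its limit: f = μ_s N.
P is parallel to the surface, so N = m g cos θ = 4960 N.
Along the incline: P = m g sin θ + μ_s N = 1910 + 0.13×4960 = 2550 N.

P ≈ 2550 N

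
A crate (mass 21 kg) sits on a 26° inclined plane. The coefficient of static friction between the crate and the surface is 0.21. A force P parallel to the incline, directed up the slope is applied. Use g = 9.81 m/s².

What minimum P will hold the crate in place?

P_min ≈ 51.4 N

The crate tends to slide down (tan θ > μ_s), so at the point of impending slip friction acts up-slope at its limit: f = μ_s N.
P is parallel to the surface, so N = m g cos θ = 185 N.
Along the incline: P + μ_s N = m g sin θ, so P = 90.3 − 0.21×185 = 51.4 N.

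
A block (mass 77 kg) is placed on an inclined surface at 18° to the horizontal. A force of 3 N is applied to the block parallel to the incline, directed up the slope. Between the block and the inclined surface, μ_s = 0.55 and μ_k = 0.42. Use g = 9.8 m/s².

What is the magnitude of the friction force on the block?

f ≈ 230 N (up the incline)

The normal reaction is N = m g cos θ = 717.7 N.
The friction needed for equilibrium is m g sin θ − P = 233.2 − 3 = 230.2 N, measured positive up-slope.
The static-friction ceiling is μ_s N = 0.55 × 717.7 = 394.7 N.
Since |230.2| ≤ 394.7 N, the block remains in static equilibrium and friction takes exactly the required value.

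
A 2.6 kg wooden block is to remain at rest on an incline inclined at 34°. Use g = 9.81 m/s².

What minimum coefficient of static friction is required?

At the slip threshold m g sin θ = μ_s m g cos θ, so μ_s,min = tan θ.
μ_s,min = tan 34° = 0.675.

μ_s,min ≈ 0.675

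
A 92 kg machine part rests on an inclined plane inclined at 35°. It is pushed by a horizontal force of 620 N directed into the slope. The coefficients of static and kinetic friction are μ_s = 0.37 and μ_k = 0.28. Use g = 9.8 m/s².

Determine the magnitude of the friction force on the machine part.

Normal direction: N = m g cos θ + P sin θ = 1094 N.
Parallel to the incline: P cos θ − m g sin θ = 507.9 − 517.1 = -9.262 N; the friction needed to balance this is 9.262 N acting up the slope.
Maximum static friction: μ_s N = 0.37 × 1094 = 404.8 N.
Since 9.262 N is within the 404.8 N limit, the machine part stays put and friction is exactly 9.26 N.

f ≈ 9.26 N (up the incline)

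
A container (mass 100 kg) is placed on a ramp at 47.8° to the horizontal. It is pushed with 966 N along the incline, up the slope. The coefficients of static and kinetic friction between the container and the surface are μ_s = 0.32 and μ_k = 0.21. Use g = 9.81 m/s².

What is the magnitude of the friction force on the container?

The normal reaction is N = m g cos θ = 659 N.
For equilibrium along the incline the friction force must supply f = m g sin θ − P = 726.7 − 966 = -239.3 N (positive meaning up-slope).
Maximum static friction available: μ_s N = 0.32 × 659 = 210.9 N.
|-239.3| exceeds 210.9 N, so the container slips up-slope; friction is kinetic, f = μ_k N = 0.21×659 = 138 N.

f ≈ 138 N (down the incline)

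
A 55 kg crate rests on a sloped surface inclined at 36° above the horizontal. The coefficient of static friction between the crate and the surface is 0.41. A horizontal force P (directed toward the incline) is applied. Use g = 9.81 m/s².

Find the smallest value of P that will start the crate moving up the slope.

P ≈ 873 N

At impending motion up the slope, friction acts down-slope at its limit: f = μ_s N.
Perpendicular to the incline: N = m g cos θ + P sin θ.
Along the incline: P cos θ = m g sin θ + μ_s N = m g sin θ + μ_s (m g cos θ + P sin θ).
Solving, P (cos θ − μ_s sin θ) = m g (sin θ + μ_s cos θ), so P = 55×9.81×(sin 36° + 0.41 cos 36°)/(cos 36° − 0.41 sin 36°) = 540×0.9195/0.568 = 873 N.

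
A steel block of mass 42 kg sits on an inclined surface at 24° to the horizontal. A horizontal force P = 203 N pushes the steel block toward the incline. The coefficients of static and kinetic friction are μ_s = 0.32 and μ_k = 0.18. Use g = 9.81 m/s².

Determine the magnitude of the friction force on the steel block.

f ≈ 17.9 N (down the incline)

Resolve perpendicular to the incline: N = m g cos θ + P sin θ = 42×9.81×cos 24° + 203×sin 24° = 459 N.
Parallel to the incline: P cos θ − m g sin θ = 185.4 − 167.6 = 17.87 N; the friction needed to balance this is 17.87 N acting down the slope.
Maximum static friction: μ_s N = 0.32 × 459 = 146.9 N.
|f_req| = 17.87 ≤ 146.9 N → the steel block is in equilibrium; friction equals the required value.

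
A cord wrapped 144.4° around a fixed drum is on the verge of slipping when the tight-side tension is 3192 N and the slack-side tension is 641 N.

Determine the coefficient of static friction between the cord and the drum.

T₂/T₁ = e^{μβ} → μ = ln(T₂/T₁)/β.
β = 144.4° = 2.52 rad.
μ = ln(3192/641)/2.52 = ln(4.98)/2.52 = 0.637.

μ ≈ 0.637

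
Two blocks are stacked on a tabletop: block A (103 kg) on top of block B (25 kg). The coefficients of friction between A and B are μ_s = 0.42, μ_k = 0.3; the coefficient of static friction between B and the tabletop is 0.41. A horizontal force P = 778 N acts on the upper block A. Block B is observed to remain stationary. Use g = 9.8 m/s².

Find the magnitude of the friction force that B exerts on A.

f ≈ 303 N

The normal force B exerts on A is simply A's weight, N₁ = 1009 N.
Maximum static friction on A from B: μ_s N₁ = 0.42×1009 = 423.9 N.
P = 778 N exceeds that limit, so A slips over B and the interface friction becomes kinetic: f₁ = μ_k N₁ = 0.3×1009 = 303 N.
B experiences an equal 303 N forward from A (third law). B is in equilibrium, so the floor supplies f₂ = 303 N of static friction (limit μ_s(m_A+m_B)g = 514.3 N, not exceeded).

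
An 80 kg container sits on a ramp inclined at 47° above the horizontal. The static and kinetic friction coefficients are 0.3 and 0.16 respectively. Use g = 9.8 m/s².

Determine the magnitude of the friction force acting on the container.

f ≈ 85.5 N (up the incline)

Normal force: N = m g cos θ = 80 × 9.8 × cos 47° = 534.7 N.
For equilibrium along the incline, friction must balance the weight component: f = m g sin θ = 573.4 N up the slope.
Maximum static friction available: μ_s N = 0.3 × 534.7 = 160.4 N.
Since |573.4| > 160.4 N, static friction cannot hold it; the container slides down the incline and kinetic friction applies: f = μ_k N = 0.16 × 534.7 = 85.5 N.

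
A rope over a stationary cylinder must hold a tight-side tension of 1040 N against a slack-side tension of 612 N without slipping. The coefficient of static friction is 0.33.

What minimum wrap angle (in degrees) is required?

T₂/T₁ = e^{μβ} → β = ln(T₂/T₁)/μ.
β = ln(1040/612)/0.33 = 0.5302/0.33 = 1.607 rad.
In degrees: β = 1.607 × 180/π = 92.1°.

β_min ≈ 92.1°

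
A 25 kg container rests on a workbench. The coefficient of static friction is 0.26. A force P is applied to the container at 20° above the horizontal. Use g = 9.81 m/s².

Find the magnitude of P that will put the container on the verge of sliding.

P ≈ 62 N

N = m g − P sin α (the pull lifts the container).
At impending slip, P cos α = μ_s N = μ_s (m g − P sin α).
Solving: P (cos α + μ_s sin α) = μ_s m g → P = 0.26×245/(cos 20° + 0.26 sin 20°) = 63.8/1.029 = 62 N.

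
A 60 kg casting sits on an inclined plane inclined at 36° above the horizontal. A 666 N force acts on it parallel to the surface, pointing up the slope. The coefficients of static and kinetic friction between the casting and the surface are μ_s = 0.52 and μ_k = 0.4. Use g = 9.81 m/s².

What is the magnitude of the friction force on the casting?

f ≈ 190 N (down the incline)

Perpendicular to the surface, N = m g cos θ = 60·9.81·cos 36° = 476.2 N.
The friction needed for equilibrium is m g sin θ − P = 346 − 666 = -320 N, measured positive up-slope.
Static friction can supply at most μ_s N = 247.6 N.
|-320| exceeds 247.6 N, so the casting slips up-slope; friction is kinetic, f = μ_k N = 0.4×476.2 = 190 N.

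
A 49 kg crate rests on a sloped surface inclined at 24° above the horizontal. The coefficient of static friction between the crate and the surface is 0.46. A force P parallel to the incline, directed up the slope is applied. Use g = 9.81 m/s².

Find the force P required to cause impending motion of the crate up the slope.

P ≈ 398 N

At impending motion up the slope, friction acts down-slope at its limit: f = μ_s N.
P is parallel to the surface, so N = m g cos θ = 439 N.
Along the incline: P = m g sin θ + μ_s N = 196 + 0.46×439 = 398 N.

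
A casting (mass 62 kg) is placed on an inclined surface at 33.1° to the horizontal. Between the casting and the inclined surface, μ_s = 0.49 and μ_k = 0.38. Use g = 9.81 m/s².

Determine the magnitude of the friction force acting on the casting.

The normal reaction is N = m g cos θ = 509.5 N.
Along the slope the weight component is m g sin θ = 332.2 N; friction must supply exactly this, acting up-slope.
The static-friction ceiling is μ_s N = 0.49 × 509.5 = 249.7 N.
|332.2| exceeds 249.7 N, so the casting slips down-slope; friction is kinetic, f = μ_k N = 0.38×509.5 = 194 N.

f ≈ 194 N (up the incline)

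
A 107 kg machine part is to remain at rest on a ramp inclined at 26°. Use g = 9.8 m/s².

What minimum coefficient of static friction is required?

μ_s,min ≈ 0.488

At the slip threshold m g sin θ = μ_s m g cos θ, so μ_s,min = tan θ.
μ_s,min = tan 26° = 0.488.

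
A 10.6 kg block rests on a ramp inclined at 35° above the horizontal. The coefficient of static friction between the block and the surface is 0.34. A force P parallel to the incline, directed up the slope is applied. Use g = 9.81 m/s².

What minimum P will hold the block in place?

The block tends to slide down (tan θ > μ_s), so at the point of impending slip friction acts up-slope at its limit: f = μ_s N.
P is parallel to the surface, so N = m g cos θ = 85.2 N.
Along the incline: P + μ_s N = m g sin θ, so P = 59.6 − 0.34×85.2 = 30.7 N.

P_min ≈ 30.7 N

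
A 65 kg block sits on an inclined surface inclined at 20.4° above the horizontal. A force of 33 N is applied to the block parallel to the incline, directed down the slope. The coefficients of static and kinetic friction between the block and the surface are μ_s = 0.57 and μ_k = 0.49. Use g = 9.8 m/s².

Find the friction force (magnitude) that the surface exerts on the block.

Perpendicular to the surface, N = m g cos θ = 65·9.8·cos 20.4° = 597 N.
Parallel to the incline, ΣF = 0 gives f = m g sin θ + P = 222 + 33 = 255 N (up-slope positive).
The static-friction ceiling is μ_s N = 0.57 × 597 = 340.3 N.
Since |255| ≤ 340.3 N, no slip — friction simply equals what equilibrium demands.

f ≈ 255 N (up the incline)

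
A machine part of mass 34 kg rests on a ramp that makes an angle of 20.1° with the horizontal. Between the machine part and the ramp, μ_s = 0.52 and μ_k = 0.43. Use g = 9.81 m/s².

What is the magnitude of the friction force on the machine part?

Perpendicular to the surface, N = m g cos θ = 34·9.81·cos 20.1° = 313.2 N.
Along the slope the weight component is m g sin θ = 114.6 N; friction must supply exactly this, acting up-slope.
Static friction can supply at most μ_s N = 162.9 N.
Since |114.6| ≤ 162.9 N, static friction is sufficient; f equals the required value, not μ_s N.

f ≈ 115 N (up the incline)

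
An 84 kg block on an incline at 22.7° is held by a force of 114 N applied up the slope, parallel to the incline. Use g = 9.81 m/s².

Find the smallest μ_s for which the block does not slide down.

μ_s,min ≈ 0.268

N = m g cos θ = 760.2 N.
Friction must make up the shortfall along the incline: f = m g sin θ − P = 318 − 114 = 204 N.
At the threshold f = μ_s N, so μ_s,min = 204/760.2 = 0.268.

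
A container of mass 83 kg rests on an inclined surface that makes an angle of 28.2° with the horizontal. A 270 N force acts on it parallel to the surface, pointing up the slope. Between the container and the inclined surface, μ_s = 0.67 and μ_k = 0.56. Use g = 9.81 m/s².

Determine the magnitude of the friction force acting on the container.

f ≈ 115 N (up the incline)

Normal force: N = m g cos θ = 83 × 9.81 × cos 28.2° = 717.6 N.
The friction needed for equilibrium is m g sin θ − P = 384.8 − 270 = 114.8 N, measured positive up-slope.
The static-friction ceiling is μ_s N = 0.67 × 717.6 = 480.8 N.
Since |114.8| ≤ 480.8 N, static friction is sufficient; f equals the required value, not μ_s N.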